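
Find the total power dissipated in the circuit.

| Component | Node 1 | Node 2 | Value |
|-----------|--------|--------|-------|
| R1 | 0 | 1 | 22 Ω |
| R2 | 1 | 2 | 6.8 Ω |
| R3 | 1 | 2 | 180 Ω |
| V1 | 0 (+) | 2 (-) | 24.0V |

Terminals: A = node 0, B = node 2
Nodal analysis, taking node 2 as the 0 V reference.
Source V1 fixes V_0 = 24 V.
KCL at each unknown node (sum of currents leaving = 0; resistances in Ω):
  Node 1: (V_1 - 24)/22 + (V_1 - 0)/6.8 + (V_1 - 0)/180 = 0
Collecting terms: 0.1981 × V_1 = 1.091  =>  V_1 = 5.508 V
Power in each resistor, P = (ΔV)²/R:
  P_R1 = (24 - 5.508)²/22 = 15.54 W
  P_R2 = (5.508 - 0)²/6.8 = 4.461 W
  P_R3 = (5.508 - 0)²/180 = 0.1685 W
P_total = P_R1 + P_R2 + P_R3 = 20.17 W

Final answer: 20.17 W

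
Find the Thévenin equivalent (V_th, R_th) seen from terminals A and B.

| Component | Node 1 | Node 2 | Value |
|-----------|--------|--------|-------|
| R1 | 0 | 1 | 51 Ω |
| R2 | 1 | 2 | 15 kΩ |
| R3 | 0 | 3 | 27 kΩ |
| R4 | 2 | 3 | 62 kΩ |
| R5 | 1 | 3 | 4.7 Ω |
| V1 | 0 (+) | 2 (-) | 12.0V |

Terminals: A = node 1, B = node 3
Step 1 — V_th is the open-circuit voltage V_A - V_B (nothing connected across the terminals).
Nodal analysis, taking node 2 as the 0 V reference.
Source V1 fixes V_0 = 12 V.
KCL at each unknown node (sum of currents leaving = 0; resistances in Ω):
  Node 1: (V_1 - 12)/51 + (V_1 - 0)/15000 + (V_1 - V_3)/4.7 = 0
  Node 3: (V_3 - 12)/27000 + (V_3 - 0)/62000 + (V_3 - V_1)/4.7 = 0
Collecting terms (coefficients in siemens):
  0.2324·V_1 - 0.2128·V_3 = 0.2353
  0.2128·V_3 - 0.2128·V_1 = 0.0004444
Determinant D = (0.2324)(0.2128) - (-0.2128)(-0.2128) = 0.004198
V_1 = [(0.2353)(0.2128) - (-0.2128)(0.0004444)]/D = 11.95 V
V_3 = [(0.2324)(0.0004444) - (0.2353)(-0.2128)]/D = 11.95 V
V_th = V_1 - V_3 = 11.95 - 11.95 = 0.0008969 V
Step 2 — R_th: zero the source — replace V1 by a short circuit (node 2 merges into node 0) — and find the resistance seen between A (node 1) and B (node 3).
Reduce the network between node 1 (A) and node 3 (B) by series/parallel combination:
  Rp1 = R1 ‖ R2 (parallel, both between nodes 0 and 1) = 1/(1/51 + 1/15000) = 50.83 Ω
  Rp2 = R3 ‖ R4 (parallel, both between nodes 0 and 3) = 1/(1/27000 + 1/62000) = 18810 Ω
  Rs1 = Rp1 + Rp2 (series, joined only at node 0) = 50.83 + 18810 = 18860 Ω
  Rp3 = R5 ‖ Rs1 (parallel, both between nodes 1 and 3) = 1/(1/4.7 + 1/18860) = 4.699 Ω
R_th = 4.699 Ω

Final answer: V_th = 0.0008969 V, R_th = 4.699 Ω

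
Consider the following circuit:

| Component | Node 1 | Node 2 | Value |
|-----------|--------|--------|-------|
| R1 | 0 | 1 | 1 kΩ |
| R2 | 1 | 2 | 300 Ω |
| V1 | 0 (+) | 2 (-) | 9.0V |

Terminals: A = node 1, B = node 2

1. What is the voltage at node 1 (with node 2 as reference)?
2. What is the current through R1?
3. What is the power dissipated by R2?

Nodal analysis, taking node 2 as the 0 V reference.
Source V1 fixes V_0 = 9 V.
KCL at each unknown node (sum of currents leaving = 0; resistances in Ω):
  Node 1: (V_1 - 9)/1000 + (V_1 - 0)/300 = 0
Collecting terms: 0.004333 × V_1 = 0.009  =>  V_1 = 2.077 V
Part 1:
  Read off the nodal solution: V_1 = 2.077 V
Part 2:
  I_R1 = (V_0 - V_1)/R1 = (9 - 2.077)/1000 = 0.006923 A
  Magnitude: I_R1 = 0.006923 A
Part 3:
  I_R2 = (V_1 - V_2)/R2 = (2.077 - 0)/300 = 0.006923 A
  P_R2 = I_R2² × R2 = (0.006923)² × 300 = 0.01438 W

Final answers:
1. V_1 = 2.077 V
2. I_R1 = 0.006923 A
3. P_R2 = 0.01438 W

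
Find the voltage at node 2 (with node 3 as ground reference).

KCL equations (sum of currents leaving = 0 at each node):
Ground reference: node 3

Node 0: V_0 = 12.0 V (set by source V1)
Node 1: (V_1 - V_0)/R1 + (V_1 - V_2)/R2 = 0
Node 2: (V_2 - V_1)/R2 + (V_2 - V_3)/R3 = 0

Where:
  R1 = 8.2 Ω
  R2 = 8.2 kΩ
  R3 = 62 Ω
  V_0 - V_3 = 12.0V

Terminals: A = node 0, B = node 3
Nodal analysis, taking node 3 as the 0 V reference.
Source V1 fixes V_0 = 12 V.
KCL at each unknown node (sum of currents leaving = 0; resistances in Ω):
  Node 1: (V_1 - 12)/8.2 + (V_1 - V_2)/8200 = 0
  Node 2: (V_2 - V_1)/8200 + (V_2 - 0)/62 = 0
Collecting terms (coefficients in siemens):
  0.1221·V_1 - 0.000122·V_2 = 1.463
  0.01625·V_2 - 0.000122·V_1 = 0
Determinant D = (0.1221)(0.01625) - (-0.000122)(-0.000122) = 0.001984
V_1 = [(1.463)(0.01625) - (-0.000122)(0)]/D = 11.99 V
V_2 = [(0.1221)(0) - (1.463)(-0.000122)]/D = 0.08996 V
The requested potential is V_2 = 0.08996 V.

Final answer: V_2 = 0.08996 V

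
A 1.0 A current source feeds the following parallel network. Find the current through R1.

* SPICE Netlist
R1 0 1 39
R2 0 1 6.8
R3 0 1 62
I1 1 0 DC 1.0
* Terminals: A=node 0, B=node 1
All resistors sit directly between nodes 0 and 1, so they are in parallel and share one voltage V; the full source current 1 A splits among them.
1/R_par = 1/39 + 1/6.8 + 1/62 = 0.1888 S  =>  R_par = 5.296 Ω
V = I × R_par = 1 × 5.296 = 5.296 V
I_R1 = V/R1 = 5.296/39 = 0.1358 A

Final answer: 0.1358 A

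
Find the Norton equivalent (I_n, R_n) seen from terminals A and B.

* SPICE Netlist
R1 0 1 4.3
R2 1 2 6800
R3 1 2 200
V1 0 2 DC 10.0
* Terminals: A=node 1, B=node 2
Find the Thévenin equivalent first; then I_n = V_th/R_th and R_n = R_th.
Step 1 — V_th is the open-circuit voltage V_A - V_B (nothing connected across the terminals).
Nodal analysis, taking node 2 as the 0 V reference.
Source V1 fixes V_0 = 10 V.
KCL at each unknown node (sum of currents leaving = 0; resistances in Ω):
  Node 1: (V_1 - 10)/4.3 + (V_1 - 0)/6800 + (V_1 - 0)/200 = 0
Collecting terms: 0.2377 × V_1 = 2.326  =>  V_1 = 9.783 V
V_th = V_1 - V_2 = 9.783 - 0 = 9.783 V
Step 2 — R_th: zero the source — replace V1 by a short circuit (node 2 merges into node 0) — and find the resistance seen between A (node 1) and B (node 0).
Reduce the network between node 1 (A) and node 0 (B) by series/parallel combination:
  Rp1 = R1 ‖ R2 ‖ R3 (parallel, all between nodes 0 and 1) = 1/(1/4.3 + 1/6800 + 1/200) = 4.207 Ω
R_th = 4.207 Ω
I_n = V_th/R_th = 9.783/4.207 = 2.326 A, and R_n = R_th = 4.207 Ω

Final answer: I_n = 2.326 A, R_n = 4.207 Ω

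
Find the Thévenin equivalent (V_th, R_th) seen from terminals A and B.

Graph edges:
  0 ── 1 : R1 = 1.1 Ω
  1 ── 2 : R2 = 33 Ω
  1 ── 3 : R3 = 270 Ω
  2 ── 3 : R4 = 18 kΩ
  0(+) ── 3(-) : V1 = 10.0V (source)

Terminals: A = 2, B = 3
Step 1 — V_th is the open-circuit voltage V_A - V_B (nothing connected across the terminals).
Nodal analysis, taking node 3 as the 0 V reference.
Source V1 fixes V_0 = 10 V.
KCL at each unknown node (sum of currents leaving = 0; resistances in Ω):
  Node 1: (V_1 - 10)/1.1 + (V_1 - V_2)/33 + (V_1 - 0)/270 = 0
  Node 2: (V_2 - V_1)/33 + (V_2 - 0)/18000 = 0
Collecting terms (coefficients in siemens):
  0.9431·V_1 - 0.0303·V_2 = 9.091
  0.03036·V_2 - 0.0303·V_1 = 0
Determinant D = (0.9431)(0.03036) - (-0.0303)(-0.0303) = 0.02771
V_1 = [(9.091)(0.03036) - (-0.0303)(0)]/D = 9.959 V
V_2 = [(0.9431)(0) - (9.091)(-0.0303)]/D = 9.941 V
V_th = V_2 - V_3 = 9.941 - 0 = 9.941 V
Step 2 — R_th: zero the source — replace V1 by a short circuit (node 3 merges into node 0) — and find the resistance seen between A (node 2) and B (node 0).
Reduce the network between node 2 (A) and node 0 (B) by series/parallel combination:
  Rp1 = R1 ‖ R3 (parallel, both between nodes 0 and 1) = 1/(1/1.1 + 1/270) = 1.096 Ω
  Rs1 = R2 + Rp1 (series, joined only at node 1) = 33 + 1.096 = 34.1 Ω
  Rp2 = R4 ‖ Rs1 (parallel, both between nodes 0 and 2) = 1/(1/18000 + 1/34.1) = 34.03 Ω
R_th = 34.03 Ω

Final answer: V_th = 9.941 V, R_th = 34.03 Ω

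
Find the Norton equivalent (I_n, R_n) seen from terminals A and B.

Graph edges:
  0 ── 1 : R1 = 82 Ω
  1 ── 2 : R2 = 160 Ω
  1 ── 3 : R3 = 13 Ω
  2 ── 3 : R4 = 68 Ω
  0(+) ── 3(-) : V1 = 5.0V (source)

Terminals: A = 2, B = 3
Find the Thévenin equivalent first; then I_n = V_th/R_th and R_n = R_th.
Step 1 — V_th is the open-circuit voltage V_A - V_B (nothing connected across the terminals).
Nodal analysis, taking node 3 as the 0 V reference.
Source V1 fixes V_0 = 5 V.
KCL at each unknown node (sum of currents leaving = 0; resistances in Ω):
  Node 1: (V_1 - 5)/82 + (V_1 - V_2)/160 + (V_1 - 0)/13 = 0
  Node 2: (V_2 - V_1)/160 + (V_2 - 0)/68 = 0
Collecting terms (coefficients in siemens):
  0.09537·V_1 - 0.00625·V_2 = 0.06098
  0.02096·V_2 - 0.00625·V_1 = 0
Determinant D = (0.09537)(0.02096) - (-0.00625)(-0.00625) = 0.001959
V_1 = [(0.06098)(0.02096) - (-0.00625)(0)]/D = 0.6521 V
V_2 = [(0.09537)(0) - (0.06098)(-0.00625)]/D = 0.1945 V
V_th = V_2 - V_3 = 0.1945 - 0 = 0.1945 V
Step 2 — R_th: zero the source — replace V1 by a short circuit (node 3 merges into node 0) — and find the resistance seen between A (node 2) and B (node 0).
Reduce the network between node 2 (A) and node 0 (B) by series/parallel combination:
  Rp1 = R1 ‖ R3 (parallel, both between nodes 0 and 1) = 1/(1/82 + 1/13) = 11.22 Ω
  Rs1 = R2 + Rp1 (series, joined only at node 1) = 160 + 11.22 = 171.2 Ω
  Rp2 = R4 ‖ Rs1 (parallel, both between nodes 0 and 2) = 1/(1/68 + 1/171.2) = 48.67 Ω
R_th = 48.67 Ω
I_n = V_th/R_th = 0.1945/48.67 = 0.003996 A, and R_n = R_th = 48.67 Ω

Final answer: I_n = 0.003996 A, R_n = 48.67 Ω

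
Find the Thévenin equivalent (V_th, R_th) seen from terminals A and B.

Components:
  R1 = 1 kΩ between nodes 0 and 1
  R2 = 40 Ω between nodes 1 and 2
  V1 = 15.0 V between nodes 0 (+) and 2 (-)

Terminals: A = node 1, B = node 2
Step 1 — V_th is the open-circuit voltage V_A - V_B (nothing connected across the terminals).
Nodal analysis, taking node 2 as the 0 V reference.
Source V1 fixes V_0 = 15 V.
KCL at each unknown node (sum of currents leaving = 0; resistances in Ω):
  Node 1: (V_1 - 15)/1000 + (V_1 - 0)/40 = 0
Collecting terms: 0.026 × V_1 = 0.015  =>  V_1 = 0.5769 V
V_th = V_1 - V_2 = 0.5769 - 0 = 0.5769 V
Step 2 — R_th: zero the source — replace V1 by a short circuit (node 2 merges into node 0) — and find the resistance seen between A (node 1) and B (node 0).
Reduce the network between node 1 (A) and node 0 (B) by series/parallel combination:
  Rp1 = R1 ‖ R2 (parallel, both between nodes 0 and 1) = 1/(1/1000 + 1/40) = 38.46 Ω
R_th = 38.46 Ω

Final answer: V_th = 0.5769 V, R_th = 38.46 Ω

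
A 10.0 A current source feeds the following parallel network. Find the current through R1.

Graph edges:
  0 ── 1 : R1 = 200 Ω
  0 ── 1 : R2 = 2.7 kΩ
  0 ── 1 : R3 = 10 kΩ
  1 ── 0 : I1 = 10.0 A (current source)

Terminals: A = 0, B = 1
All resistors sit directly between nodes 0 and 1, so they are in parallel and share one voltage V; the full source current 10 A splits among them.
1/R_par = 1/200 + 1/2700 + 1/10000 = 0.00547 S  =>  R_par = 182.8 Ω
V = I × R_par = 10 × 182.8 = 1828 V
I_R1 = V/R1 = 1828/200 = 9.14 A

Final answer: 9.14 A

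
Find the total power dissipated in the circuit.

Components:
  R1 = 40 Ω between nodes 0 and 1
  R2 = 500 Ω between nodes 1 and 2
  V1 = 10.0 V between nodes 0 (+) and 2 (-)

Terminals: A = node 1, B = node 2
Nodal analysis, taking node 2 as the 0 V reference.
Source V1 fixes V_0 = 10 V.
KCL at each unknown node (sum of currents leaving = 0; resistances in Ω):
  Node 1: (V_1 - 10)/40 + (V_1 - 0)/500 = 0
Collecting terms: 0.027 × V_1 = 0.25  =>  V_1 = 9.259 V
Power in each resistor, P = (ΔV)²/R:
  P_R1 = (10 - 9.259)²/40 = 0.01372 W
  P_R2 = (9.259 - 0)²/500 = 0.1715 W
P_total = P_R1 + P_R2 = 0.1852 W

Final answer: 0.1852 W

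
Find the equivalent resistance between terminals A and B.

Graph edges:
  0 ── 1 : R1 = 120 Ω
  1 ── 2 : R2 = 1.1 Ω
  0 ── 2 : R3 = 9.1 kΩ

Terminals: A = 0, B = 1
Reduce the network between node 0 (A) and node 1 (B) by series/parallel combination:
  Rs1 = R3 + R2 (series, joined only at node 2) = 9100 + 1.1 = 9101 Ω
  Rp1 = R1 ‖ Rs1 (parallel, both between nodes 0 and 1) = 1/(1/120 + 1/9101) = 118.4 Ω
R_eq = 118.4 Ω

Final answer: 118.4 Ω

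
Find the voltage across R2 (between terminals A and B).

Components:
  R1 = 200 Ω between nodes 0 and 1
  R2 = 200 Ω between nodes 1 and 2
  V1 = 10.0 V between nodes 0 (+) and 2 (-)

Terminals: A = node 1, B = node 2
R1 and R2 are in series across V1 (node 0 → node 1 → node 2), and the output A–B is taken across R2, so this is a voltage divider.
Series current: I = V1/(R1 + R2) = 10/(200 + 200) = 10/400 = 0.025 A
V_R2 = I × R2 = V1 × R2/(R1 + R2) = 10 × 200/400 = 5 V

Final answer: 5 V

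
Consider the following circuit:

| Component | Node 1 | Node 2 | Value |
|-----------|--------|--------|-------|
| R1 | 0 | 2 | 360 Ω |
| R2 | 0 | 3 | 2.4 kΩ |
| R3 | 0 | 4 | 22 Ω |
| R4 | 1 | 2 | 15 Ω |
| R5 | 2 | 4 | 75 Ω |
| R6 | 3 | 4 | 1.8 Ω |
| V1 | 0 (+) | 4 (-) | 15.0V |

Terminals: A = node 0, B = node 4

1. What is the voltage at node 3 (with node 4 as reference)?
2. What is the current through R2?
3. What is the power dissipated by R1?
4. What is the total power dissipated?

Nodal analysis, taking node 4 as the 0 V reference.
Source V1 fixes V_0 = 15 V.
KCL at each unknown node (sum of currents leaving = 0; resistances in Ω):
  Node 1: (V_1 - V_2)/15 = 0
  Node 2: (V_2 - 15)/360 + (V_2 - V_1)/15 + (V_2 - 0)/75 = 0
  Node 3: (V_3 - 15)/2400 + (V_3 - 0)/1.8 = 0
Collecting terms (coefficients in siemens):
  0.06667·V_1 - 0.06667·V_2 = 0
  0.08278·V_2 - 0.06667·V_1 = 0.04167
  0.556·V_3 = 0.00625
Solving these 3 simultaneous equations (Gaussian elimination) gives:
  V_1 = 2.586 V, V_2 = 2.586 V, V_3 = 0.01124 V
Part 1:
  Read off the nodal solution: V_3 = 0.01124 V
Part 2:
  I_R2 = (V_0 - V_3)/R2 = (15 - 0.01124)/2400 = 0.006245 A
  Magnitude: I_R2 = 0.006245 A
Part 3:
  I_R1 = (V_0 - V_2)/R1 = (15 - 2.586)/360 = 0.03448 A
  P_R1 = I_R1² × R1 = (0.03448)² × 360 = 0.4281 W
Part 4:
  Power in each resistor, P = (ΔV)²/R:
    P_R1 = (15 - 2.586)²/360 = 0.4281 W
    P_R2 = (15 - 0.01124)²/2400 = 0.09361 W
    P_R3 = (15 - 0)²/22 = 10.23 W
    P_R4 = (2.586 - 2.586)²/15 = 0 W
    P_R5 = (2.586 - 0)²/75 = 0.08918 W
    P_R6 = (0.01124 - 0)²/1.8 = 0.00007021 W
  P_total = P_R1 + P_R2 + P_R3 + P_R4 + P_R5 + P_R6 = 10.84 W

Final answers:
1. V_3 = 0.01124 V
2. I_R2 = 0.006245 A
3. P_R1 = 0.4281 W
4. P_total = 10.84 W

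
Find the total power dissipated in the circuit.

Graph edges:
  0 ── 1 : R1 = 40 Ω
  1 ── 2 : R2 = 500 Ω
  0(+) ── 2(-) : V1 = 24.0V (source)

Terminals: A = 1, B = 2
Nodal analysis, taking node 2 as the 0 V reference.
Source V1 fixes V_0 = 24 V.
KCL at each unknown node (sum of currents leaving = 0; resistances in Ω):
  Node 1: (V_1 - 24)/40 + (V_1 - 0)/500 = 0
Collecting terms: 0.027 × V_1 = 0.6  =>  V_1 = 22.22 V
Power in each resistor, P = (ΔV)²/R:
  P_R1 = (24 - 22.22)²/40 = 0.07901 W
  P_R2 = (22.22 - 0)²/500 = 0.9877 W
P_total = P_R1 + P_R2 = 1.067 W

Final answer: 1.067 W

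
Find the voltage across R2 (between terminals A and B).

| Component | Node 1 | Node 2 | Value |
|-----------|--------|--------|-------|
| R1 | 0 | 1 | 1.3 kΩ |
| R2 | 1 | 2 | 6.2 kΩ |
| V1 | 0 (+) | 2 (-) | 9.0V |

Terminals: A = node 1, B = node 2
R1 and R2 are in series across V1 (node 0 → node 1 → node 2), and the output A–B is taken across R2, so this is a voltage divider.
Series current: I = V1/(R1 + R2) = 9/(1300 + 6200) = 9/7500 = 0.0012 A
V_R2 = I × R2 = V1 × R2/(R1 + R2) = 9 × 6200/7500 = 7.44 V

Final answer: 7.44 V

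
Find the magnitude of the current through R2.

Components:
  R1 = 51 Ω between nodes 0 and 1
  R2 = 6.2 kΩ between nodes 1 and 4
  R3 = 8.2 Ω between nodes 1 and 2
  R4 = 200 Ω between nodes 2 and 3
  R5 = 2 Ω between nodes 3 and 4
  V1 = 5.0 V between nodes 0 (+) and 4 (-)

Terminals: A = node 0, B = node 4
Nodal analysis, taking node 4 as the 0 V reference.
Source V1 fixes V_0 = 5 V.
KCL at each unknown node (sum of currents leaving = 0; resistances in Ω):
  Node 1: (V_1 - 5)/51 + (V_1 - 0)/6200 + (V_1 - V_2)/8.2 = 0
  Node 2: (V_2 - V_1)/8.2 + (V_2 - V_3)/200 = 0
  Node 3: (V_3 - V_2)/200 + (V_3 - 0)/2 = 0
Collecting terms (coefficients in siemens):
  0.1417·V_1 - 0.122·V_2 = 0.09804
  0.127·V_2 - 0.122·V_1 - 0.005·V_3 = 0
  0.505·V_3 - 0.005·V_2 = 0
Solving these 3 simultaneous equations (Gaussian elimination) gives:
  V_1 = 3.997 V, V_2 = 3.841 V, V_3 = 0.03803 V
I_R2 = (V_1 - V_4)/R2 = (3.997 - 0)/6200 = 0.0006447 A
|I_R2| = 0.0006447 A

Final answer: |I_R2| = 0.0006447 A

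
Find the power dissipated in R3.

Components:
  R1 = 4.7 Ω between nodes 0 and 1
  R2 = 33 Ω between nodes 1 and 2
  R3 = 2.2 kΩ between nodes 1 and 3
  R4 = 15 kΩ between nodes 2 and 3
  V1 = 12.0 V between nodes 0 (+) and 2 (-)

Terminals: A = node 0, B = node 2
Nodal analysis, taking node 2 as the 0 V reference.
Source V1 fixes V_0 = 12 V.
KCL at each unknown node (sum of currents leaving = 0; resistances in Ω):
  Node 1: (V_1 - 12)/4.7 + (V_1 - 0)/33 + (V_1 - V_3)/2200 = 0
  Node 3: (V_3 - V_1)/2200 + (V_3 - 0)/15000 = 0
Collecting terms (coefficients in siemens):
  0.2435·V_1 - 0.0004545·V_3 = 2.553
  0.0005212·V_3 - 0.0004545·V_1 = 0
Determinant D = (0.2435)(0.0005212) - (-0.0004545)(-0.0004545) = 0.0001267
V_1 = [(2.553)(0.0005212) - (-0.0004545)(0)]/D = 10.5 V
V_3 = [(0.2435)(0) - (2.553)(-0.0004545)]/D = 9.158 V
I_R3 = (V_1 - V_3)/R3 = (10.5 - 9.158)/2200 = 0.0006106 A
P_R3 = I_R3² × R3 = (0.0006106)² × 2200 = 0.0008201 W

Final answer: 0.0008201 W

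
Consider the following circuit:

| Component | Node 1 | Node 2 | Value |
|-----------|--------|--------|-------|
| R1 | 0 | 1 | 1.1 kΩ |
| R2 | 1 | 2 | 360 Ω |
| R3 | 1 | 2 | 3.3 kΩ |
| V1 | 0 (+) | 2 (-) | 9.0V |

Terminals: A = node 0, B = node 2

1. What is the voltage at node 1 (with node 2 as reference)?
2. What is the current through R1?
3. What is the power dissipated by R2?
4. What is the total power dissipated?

Nodal analysis, taking node 2 as the 0 V reference.
Source V1 fixes V_0 = 9 V.
KCL at each unknown node (sum of currents leaving = 0; resistances in Ω):
  Node 1: (V_1 - 9)/1100 + (V_1 - 0)/360 + (V_1 - 0)/3300 = 0
Collecting terms: 0.00399 × V_1 = 0.008182  =>  V_1 = 2.051 V
Part 1:
  Read off the nodal solution: V_1 = 2.051 V
Part 2:
  I_R1 = (V_0 - V_1)/R1 = (9 - 2.051)/1100 = 0.006318 A
  Magnitude: I_R1 = 0.006318 A
Part 3:
  I_R2 = (V_1 - V_2)/R2 = (2.051 - 0)/360 = 0.005696 A
  P_R2 = I_R2² × R2 = (0.005696)² × 360 = 0.01168 W
Part 4:
  Power in each resistor, P = (ΔV)²/R:
    P_R1 = (9 - 2.051)²/1100 = 0.0439 W
    P_R2 = (2.051 - 0)²/360 = 0.01168 W
    P_R3 = (2.051 - 0)²/3300 = 0.001274 W
  P_total = P_R1 + P_R2 + P_R3 = 0.05686 W

Final answers:
1. V_1 = 2.051 V
2. I_R1 = 0.006318 A
3. P_R2 = 0.01168 W
4. P_total = 0.05686 W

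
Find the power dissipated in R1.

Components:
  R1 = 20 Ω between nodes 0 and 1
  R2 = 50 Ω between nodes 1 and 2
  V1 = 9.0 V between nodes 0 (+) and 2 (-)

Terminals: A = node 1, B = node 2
Nodal analysis, taking node 2 as the 0 V reference.
Source V1 fixes V_0 = 9 V.
KCL at each unknown node (sum of currents leaving = 0; resistances in Ω):
  Node 1: (V_1 - 9)/20 + (V_1 - 0)/50 = 0
Collecting terms: 0.07 × V_1 = 0.45  =>  V_1 = 6.429 V
I_R1 = (V_0 - V_1)/R1 = (9 - 6.429)/20 = 0.1286 A
P_R1 = I_R1² × R1 = (0.1286)² × 20 = 0.3306 W

Final answer: 0.3306 W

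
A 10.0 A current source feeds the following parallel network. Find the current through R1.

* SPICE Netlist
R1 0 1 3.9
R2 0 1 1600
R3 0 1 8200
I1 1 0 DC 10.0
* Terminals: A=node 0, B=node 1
All resistors sit directly between nodes 0 and 1, so they are in parallel and share one voltage V; the full source current 10 A splits among them.
1/R_par = 1/3.9 + 1/1600 + 1/8200 = 0.2572 S  =>  R_par = 3.889 Ω
V = I × R_par = 10 × 3.889 = 38.89 V
I_R1 = V/R1 = 38.89/3.9 = 9.971 A

Final answer: 9.971 A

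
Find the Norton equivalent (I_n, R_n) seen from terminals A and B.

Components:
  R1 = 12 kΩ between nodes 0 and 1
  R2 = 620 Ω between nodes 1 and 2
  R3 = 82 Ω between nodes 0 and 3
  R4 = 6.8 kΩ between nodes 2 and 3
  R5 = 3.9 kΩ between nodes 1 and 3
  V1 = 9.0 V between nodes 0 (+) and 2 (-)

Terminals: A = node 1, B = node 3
Find the Thévenin equivalent first; then I_n = V_th/R_th and R_n = R_th.
Step 1 — V_th is the open-circuit voltage V_A - V_B (nothing connected across the terminals).
Nodal analysis, taking node 2 as the 0 V reference.
Source V1 fixes V_0 = 9 V.
KCL at each unknown node (sum of currents leaving = 0; resistances in Ω):
  Node 1: (V_1 - 9)/12000 + (V_1 - 0)/620 + (V_1 - V_3)/3900 = 0
  Node 3: (V_3 - 9)/82 + (V_3 - 0)/6800 + (V_3 - V_1)/3900 = 0
Collecting terms (coefficients in siemens):
  0.001953·V_1 - 0.0002564·V_3 = 0.00075
  0.0126·V_3 - 0.0002564·V_1 = 0.1098
Determinant D = (0.001953)(0.0126) - (-0.0002564)(-0.0002564) = 0.00002453
V_1 = [(0.00075)(0.0126) - (-0.0002564)(0.1098)]/D = 1.532 V
V_3 = [(0.001953)(0.1098) - (0.00075)(-0.0002564)]/D = 8.743 V
V_th = V_1 - V_3 = 1.532 - 8.743 = -7.211 V
Step 2 — R_th: zero the source — replace V1 by a short circuit (node 2 merges into node 0) — and find the resistance seen between A (node 1) and B (node 3).
Reduce the network between node 1 (A) and node 3 (B) by series/parallel combination:
  Rp1 = R1 ‖ R2 (parallel, both between nodes 0 and 1) = 1/(1/12000 + 1/620) = 589.5 Ω
  Rp2 = R3 ‖ R4 (parallel, both between nodes 0 and 3) = 1/(1/82 + 1/6800) = 81.02 Ω
  Rs1 = Rp1 + Rp2 (series, joined only at node 0) = 589.5 + 81.02 = 670.6 Ω
  Rp3 = R5 ‖ Rs1 (parallel, both between nodes 1 and 3) = 1/(1/3900 + 1/670.6) = 572.2 Ω
R_th = 572.2 Ω
I_n = V_th/R_th = -7.211/572.2 = -0.0126 A, and R_n = R_th = 572.2 Ω

Final answer: I_n = -0.0126 A, R_n = 572.2 Ω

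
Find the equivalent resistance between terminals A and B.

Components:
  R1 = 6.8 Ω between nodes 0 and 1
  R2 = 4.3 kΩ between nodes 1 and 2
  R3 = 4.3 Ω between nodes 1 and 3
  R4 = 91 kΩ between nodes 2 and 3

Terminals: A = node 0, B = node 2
Reduce the network between node 0 (A) and node 2 (B) by series/parallel combination:
  Rs1 = R3 + R4 (series, joined only at node 3) = 4.3 + 91000 = 91000 Ω
  Rp1 = R2 ‖ Rs1 (parallel, both between nodes 1 and 2) = 1/(1/4300 + 1/91000) = 4106 Ω
  Rs2 = R1 + Rp1 (series, joined only at node 1) = 6.8 + 4106 = 4113 Ω
R_eq = 4.113 kΩ

Final answer: 4.113 kΩ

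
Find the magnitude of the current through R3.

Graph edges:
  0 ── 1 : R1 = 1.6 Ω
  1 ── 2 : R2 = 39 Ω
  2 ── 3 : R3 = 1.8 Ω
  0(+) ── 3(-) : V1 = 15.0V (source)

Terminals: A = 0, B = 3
Nodal analysis, taking node 3 as the 0 V reference.
Source V1 fixes V_0 = 15 V.
KCL at each unknown node (sum of currents leaving = 0; resistances in Ω):
  Node 1: (V_1 - 15)/1.6 + (V_1 - V_2)/39 = 0
  Node 2: (V_2 - V_1)/39 + (V_2 - 0)/1.8 = 0
Collecting terms (coefficients in siemens):
  0.6506·V_1 - 0.02564·V_2 = 9.375
  0.5812·V_2 - 0.02564·V_1 = 0
Determinant D = (0.6506)(0.5812) - (-0.02564)(-0.02564) = 0.3775
V_1 = [(9.375)(0.5812) - (-0.02564)(0)]/D = 14.43 V
V_2 = [(0.6506)(0) - (9.375)(-0.02564)]/D = 0.6368 V
I_R3 = (V_2 - V_3)/R3 = (0.6368 - 0)/1.8 = 0.3538 A
|I_R3| = 0.3538 A

Final answer: |I_R3| = 0.3538 A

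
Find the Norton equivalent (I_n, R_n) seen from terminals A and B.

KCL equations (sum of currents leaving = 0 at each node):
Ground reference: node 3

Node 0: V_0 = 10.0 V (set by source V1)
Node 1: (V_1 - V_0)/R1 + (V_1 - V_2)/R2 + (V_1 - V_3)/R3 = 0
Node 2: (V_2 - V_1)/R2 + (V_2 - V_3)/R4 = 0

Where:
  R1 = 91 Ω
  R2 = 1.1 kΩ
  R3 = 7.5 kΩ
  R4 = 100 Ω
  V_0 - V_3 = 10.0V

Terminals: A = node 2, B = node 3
Find the Thévenin equivalent first; then I_n = V_th/R_th and R_n = R_th.
Step 1 — V_th is the open-circuit voltage V_A - V_B (nothing connected across the terminals).
Nodal analysis, taking node 3 as the 0 V reference.
Source V1 fixes V_0 = 10 V.
KCL at each unknown node (sum of currents leaving = 0; resistances in Ω):
  Node 1: (V_1 - 10)/91 + (V_1 - V_2)/1100 + (V_1 - 0)/7500 = 0
  Node 2: (V_2 - V_1)/1100 + (V_2 - 0)/100 = 0
Collecting terms (coefficients in siemens):
  0.01203·V_1 - 0.0009091·V_2 = 0.1099
  0.01091·V_2 - 0.0009091·V_1 = 0
Determinant D = (0.01203)(0.01091) - (-0.0009091)(-0.0009091) = 0.0001304
V_1 = [(0.1099)(0.01091) - (-0.0009091)(0)]/D = 9.191 V
V_2 = [(0.01203)(0) - (0.1099)(-0.0009091)]/D = 0.766 V
V_th = V_2 - V_3 = 0.766 - 0 = 0.766 V
Step 2 — R_th: zero the source — replace V1 by a short circuit (node 3 merges into node 0) — and find the resistance seen between A (node 2) and B (node 0).
Reduce the network between node 2 (A) and node 0 (B) by series/parallel combination:
  Rp1 = R1 ‖ R3 (parallel, both between nodes 0 and 1) = 1/(1/91 + 1/7500) = 89.91 Ω
  Rs1 = R2 + Rp1 (series, joined only at node 1) = 1100 + 89.91 = 1190 Ω
  Rp2 = R4 ‖ Rs1 (parallel, both between nodes 0 and 2) = 1/(1/100 + 1/1190) = 92.25 Ω
R_th = 92.25 Ω
I_n = V_th/R_th = 0.766/92.25 = 0.008303 A, and R_n = R_th = 92.25 Ω

Final answer: I_n = 0.008303 A, R_n = 92.25 Ω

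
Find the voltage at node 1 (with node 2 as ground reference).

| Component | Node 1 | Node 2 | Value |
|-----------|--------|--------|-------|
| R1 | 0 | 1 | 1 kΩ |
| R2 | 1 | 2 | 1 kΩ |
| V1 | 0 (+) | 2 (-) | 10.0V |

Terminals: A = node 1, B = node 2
Nodal analysis, taking node 2 as the 0 V reference.
Source V1 fixes V_0 = 10 V.
KCL at each unknown node (sum of currents leaving = 0; resistances in Ω):
  Node 1: (V_1 - 10)/1000 + (V_1 - 0)/1000 = 0
Collecting terms: 0.002 × V_1 = 0.01  =>  V_1 = 5 V
The requested potential is V_1 = 5 V.

Final answer: V_1 = 5 V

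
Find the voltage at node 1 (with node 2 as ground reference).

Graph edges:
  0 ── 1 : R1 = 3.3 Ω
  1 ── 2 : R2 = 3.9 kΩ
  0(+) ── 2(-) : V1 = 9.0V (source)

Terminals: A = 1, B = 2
Nodal analysis, taking node 2 as the 0 V reference.
Source V1 fixes V_0 = 9 V.
KCL at each unknown node (sum of currents leaving = 0; resistances in Ω):
  Node 1: (V_1 - 9)/3.3 + (V_1 - 0)/3900 = 0
Collecting terms: 0.3033 × V_1 = 2.727  =>  V_1 = 8.992 V
The requested potential is V_1 = 8.992 V.

Final answer: V_1 = 8.992 V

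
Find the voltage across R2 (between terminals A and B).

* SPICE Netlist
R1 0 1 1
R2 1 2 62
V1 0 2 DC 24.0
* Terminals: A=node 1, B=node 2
R1 and R2 are in series across V1 (node 0 → node 1 → node 2), and the output A–B is taken across R2, so this is a voltage divider.
Series current: I = V1/(R1 + R2) = 24/(1 + 62) = 24/63 = 0.381 A
V_R2 = I × R2 = V1 × R2/(R1 + R2) = 24 × 62/63 = 23.62 V

Final answer: 23.62 V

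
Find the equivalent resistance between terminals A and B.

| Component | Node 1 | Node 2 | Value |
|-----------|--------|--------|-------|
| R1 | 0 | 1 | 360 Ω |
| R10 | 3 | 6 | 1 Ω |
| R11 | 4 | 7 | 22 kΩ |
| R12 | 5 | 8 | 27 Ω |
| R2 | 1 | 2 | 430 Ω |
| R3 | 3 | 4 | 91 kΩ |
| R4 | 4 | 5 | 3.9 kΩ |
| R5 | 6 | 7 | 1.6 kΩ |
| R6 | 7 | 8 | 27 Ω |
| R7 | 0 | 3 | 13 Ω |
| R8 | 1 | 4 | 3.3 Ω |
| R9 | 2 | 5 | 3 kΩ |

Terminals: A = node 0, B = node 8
The network is not a plain series/parallel combination. Inject a 1 A test current into terminal A (node 0) and return it from terminal B (node 8); then R_eq = V_A / (1 A).
Nodal analysis, taking node 8 as the 0 V reference.
Current source I_test pushes 1 A into node 0 and draws it out of node 8.
KCL at each unknown node (sum of currents leaving = 0; resistances in Ω):
  Node 0: (V_0 - V_1)/360 + (V_0 - V_3)/13 - 1 = 0
  Node 1: (V_1 - V_0)/360 + (V_1 - V_2)/430 + (V_1 - V_4)/3.3 = 0
  Node 2: (V_2 - V_1)/430 + (V_2 - V_5)/3000 = 0
  Node 3: (V_3 - V_0)/13 + (V_3 - V_4)/91000 + (V_3 - V_6)/1 = 0
  Node 4: (V_4 - V_1)/3.3 + (V_4 - V_3)/91000 + (V_4 - V_5)/3900 + (V_4 - V_7)/22000 = 0
  Node 5: (V_5 - V_2)/3000 + (V_5 - V_4)/3900 + (V_5 - 0)/27 = 0
  Node 6: (V_6 - V_3)/1 + (V_6 - V_7)/1600 = 0
  Node 7: (V_7 - V_4)/22000 + (V_7 - V_6)/1600 + (V_7 - 0)/27 = 0
Collecting terms (coefficients in siemens):
  0.0797·V_0 - 0.002778·V_1 - 0.07692·V_3 = 1
  0.3081·V_1 - 0.002778·V_0 - 0.002326·V_2 - 0.303·V_4 = 0
  0.002659·V_2 - 0.002326·V_1 - 0.0003333·V_5 = 0
  1.077·V_3 - 0.07692·V_0 - 0.00001099·V_4 - 1·V_6 = 0
  0.3033·V_4 - 0.303·V_1 - 0.00001099·V_3 - 0.0002564·V_5 - 0.00004545·V_7 = 0
  0.03763·V_5 - 0.0003333·V_2 - 0.0002564·V_4 = 0
  1.001·V_6 - 1·V_3 - 0.000625·V_7 = 0
  0.03771·V_7 - 0.00004545·V_4 - 0.000625·V_6 = 0
Solving these 8 simultaneous equations (Gaussian elimination) gives:
  V_0 = 916 V, V_1 = 757.3 V, V_2 = 663.7 V, V_3 = 908.7 V
  V_4 = 756.6 V, V_5 = 11.04 V, V_6 = 908.1 V, V_7 = 15.96 V
R_eq = V_0 / 1 A = 916 Ω

Final answer: 916 Ω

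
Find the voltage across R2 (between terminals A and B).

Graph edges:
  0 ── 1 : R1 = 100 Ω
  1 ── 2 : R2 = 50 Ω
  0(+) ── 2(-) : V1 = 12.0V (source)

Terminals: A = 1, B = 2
R1 and R2 are in series across V1 (node 0 → node 1 → node 2), and the output A–B is taken across R2, so this is a voltage divider.
Series current: I = V1/(R1 + R2) = 12/(100 + 50) = 12/150 = 0.08 A
V_R2 = I × R2 = V1 × R2/(R1 + R2) = 12 × 50/150 = 4 V

Final answer: 4 V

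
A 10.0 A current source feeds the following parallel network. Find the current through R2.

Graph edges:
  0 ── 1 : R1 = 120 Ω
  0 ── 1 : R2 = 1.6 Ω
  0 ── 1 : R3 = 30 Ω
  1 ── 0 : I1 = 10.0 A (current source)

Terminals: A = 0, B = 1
All resistors sit directly between nodes 0 and 1, so they are in parallel and share one voltage V; the full source current 10 A splits among them.
1/R_par = 1/120 + 1/1.6 + 1/30 = 0.6667 S  =>  R_par = 1.5 Ω
V = I × R_par = 10 × 1.5 = 15 V
I_R2 = V/R2 = 15/1.6 = 9.375 A

Final answer: 9.375 A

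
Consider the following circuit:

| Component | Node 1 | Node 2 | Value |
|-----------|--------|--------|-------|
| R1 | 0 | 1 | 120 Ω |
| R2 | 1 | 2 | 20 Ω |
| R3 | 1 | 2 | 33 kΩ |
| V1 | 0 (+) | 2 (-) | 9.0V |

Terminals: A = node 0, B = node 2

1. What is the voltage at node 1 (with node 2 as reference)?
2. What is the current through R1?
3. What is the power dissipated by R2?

Nodal analysis, taking node 2 as the 0 V reference.
Source V1 fixes V_0 = 9 V.
KCL at each unknown node (sum of currents leaving = 0; resistances in Ω):
  Node 1: (V_1 - 9)/120 + (V_1 - 0)/20 + (V_1 - 0)/33000 = 0
Collecting terms: 0.05836 × V_1 = 0.075  =>  V_1 = 1.285 V
Part 1:
  Read off the nodal solution: V_1 = 1.285 V
Part 2:
  I_R1 = (V_0 - V_1)/R1 = (9 - 1.285)/120 = 0.06429 A
  Magnitude: I_R1 = 0.06429 A
Part 3:
  I_R2 = (V_1 - V_2)/R2 = (1.285 - 0)/20 = 0.06425 A
  P_R2 = I_R2² × R2 = (0.06425)² × 20 = 0.08257 W

Final answers:
1. V_1 = 1.285 V
2. I_R1 = 0.06429 A
3. P_R2 = 0.08257 W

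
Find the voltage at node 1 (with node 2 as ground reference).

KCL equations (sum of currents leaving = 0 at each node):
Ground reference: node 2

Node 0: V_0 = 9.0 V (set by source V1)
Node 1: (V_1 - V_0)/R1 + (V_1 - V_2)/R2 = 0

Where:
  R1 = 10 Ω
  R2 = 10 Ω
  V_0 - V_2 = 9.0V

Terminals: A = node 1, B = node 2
Nodal analysis, taking node 2 as the 0 V reference.
Source V1 fixes V_0 = 9 V.
KCL at each unknown node (sum of currents leaving = 0; resistances in Ω):
  Node 1: (V_1 - 9)/10 + (V_1 - 0)/10 = 0
Collecting terms: 0.2 × V_1 = 0.9  =>  V_1 = 4.5 V
The requested potential is V_1 = 4.5 V.

Final answer: V_1 = 4.5 V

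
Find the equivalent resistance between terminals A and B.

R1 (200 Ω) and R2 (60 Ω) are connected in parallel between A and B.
Reduce the network between node 0 (A) and node 1 (B) by series/parallel combination:
  Rp1 = R1 ‖ R2 (parallel, both between nodes 0 and 1) = 1/(1/200 + 1/60) = 46.15 Ω
R_eq = 46.15 Ω

Final answer: 46.15 Ω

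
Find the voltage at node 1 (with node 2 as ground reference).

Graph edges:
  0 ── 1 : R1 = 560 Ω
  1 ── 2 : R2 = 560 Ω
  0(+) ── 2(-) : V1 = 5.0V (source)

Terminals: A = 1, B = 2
Nodal analysis, taking node 2 as the 0 V reference.
Source V1 fixes V_0 = 5 V.
KCL at each unknown node (sum of currents leaving = 0; resistances in Ω):
  Node 1: (V_1 - 5)/560 + (V_1 - 0)/560 = 0
Collecting terms: 0.003571 × V_1 = 0.008929  =>  V_1 = 2.5 V
The requested potential is V_1 = 2.5 V.

Final answer: V_1 = 2.5 V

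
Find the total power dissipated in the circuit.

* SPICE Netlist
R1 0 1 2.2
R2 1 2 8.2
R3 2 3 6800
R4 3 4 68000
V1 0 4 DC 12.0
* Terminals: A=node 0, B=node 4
Nodal analysis, taking node 4 as the 0 V reference.
Source V1 fixes V_0 = 12 V.
KCL at each unknown node (sum of currents leaving = 0; resistances in Ω):
  Node 1: (V_1 - 12)/2.2 + (V_1 - V_2)/8.2 = 0
  Node 2: (V_2 - V_1)/8.2 + (V_2 - V_3)/6800 = 0
  Node 3: (V_3 - V_2)/6800 + (V_3 - 0)/68000 = 0
Collecting terms (coefficients in siemens):
  0.5765·V_1 - 0.122·V_2 = 5.455
  0.1221·V_2 - 0.122·V_1 - 0.0001471·V_3 = 0
  0.0001618·V_3 - 0.0001471·V_2 = 0
Solving these 3 simultaneous equations (Gaussian elimination) gives:
  V_1 = 12 V, V_2 = 12 V, V_3 = 10.91 V
Power in each resistor, P = (ΔV)²/R:
  P_R1 = (12 - 12)²/2.2 = 0.00000005661 W
  P_R2 = (12 - 12)²/8.2 = 0.000000211 W
  P_R3 = (12 - 10.91)²/6800 = 0.000175 W
  P_R4 = (10.91 - 0)²/68000 = 0.00175 W
P_total = P_R1 + P_R2 + P_R3 + P_R4 = 0.001925 W

Final answer: 0.001925 W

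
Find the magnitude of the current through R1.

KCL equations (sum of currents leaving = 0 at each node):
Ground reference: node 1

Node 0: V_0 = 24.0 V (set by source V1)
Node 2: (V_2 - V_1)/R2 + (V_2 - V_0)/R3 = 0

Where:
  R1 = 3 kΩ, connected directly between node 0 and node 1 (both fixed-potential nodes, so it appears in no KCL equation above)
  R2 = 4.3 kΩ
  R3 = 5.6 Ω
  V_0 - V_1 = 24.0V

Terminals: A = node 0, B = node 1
Nodal analysis, taking node 1 as the 0 V reference.
Source V1 fixes V_0 = 24 V.
KCL at each unknown node (sum of currents leaving = 0; resistances in Ω):
  Node 2: (V_2 - 0)/4300 + (V_2 - 24)/5.6 = 0
Collecting terms: 0.1788 × V_2 = 4.286  =>  V_2 = 23.97 V
I_R1 = (V_0 - V_1)/R1 = (24 - 0)/3000 = 0.008 A
|I_R1| = 0.008 A

Final answer: |I_R1| = 0.008 A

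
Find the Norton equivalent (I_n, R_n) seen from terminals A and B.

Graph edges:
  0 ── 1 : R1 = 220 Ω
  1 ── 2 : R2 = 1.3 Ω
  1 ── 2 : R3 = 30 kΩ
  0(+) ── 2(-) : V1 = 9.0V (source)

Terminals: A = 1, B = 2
Find the Thévenin equivalent first; then I_n = V_th/R_th and R_n = R_th.
Step 1 — V_th is the open-circuit voltage V_A - V_B (nothing connected across the terminals).
Nodal analysis, taking node 2 as the 0 V reference.
Source V1 fixes V_0 = 9 V.
KCL at each unknown node (sum of currents leaving = 0; resistances in Ω):
  Node 1: (V_1 - 9)/220 + (V_1 - 0)/1.3 + (V_1 - 0)/30000 = 0
Collecting terms: 0.7738 × V_1 = 0.04091  =>  V_1 = 0.05287 V
V_th = V_1 - V_2 = 0.05287 - 0 = 0.05287 V
Step 2 — R_th: zero the source — replace V1 by a short circuit (node 2 merges into node 0) — and find the resistance seen between A (node 1) and B (node 0).
Reduce the network between node 1 (A) and node 0 (B) by series/parallel combination:
  Rp1 = R1 ‖ R2 ‖ R3 (parallel, all between nodes 0 and 1) = 1/(1/220 + 1/1.3 + 1/30000) = 1.292 Ω
R_th = 1.292 Ω
I_n = V_th/R_th = 0.05287/1.292 = 0.04091 A, and R_n = R_th = 1.292 Ω

Final answer: I_n = 0.04091 A, R_n = 1.292 Ω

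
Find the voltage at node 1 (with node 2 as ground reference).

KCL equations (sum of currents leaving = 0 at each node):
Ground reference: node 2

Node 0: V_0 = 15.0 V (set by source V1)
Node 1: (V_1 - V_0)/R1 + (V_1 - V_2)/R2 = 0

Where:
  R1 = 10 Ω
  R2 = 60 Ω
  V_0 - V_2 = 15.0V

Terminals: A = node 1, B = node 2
Nodal analysis, taking node 2 as the 0 V reference.
Source V1 fixes V_0 = 15 V.
KCL at each unknown node (sum of currents leaving = 0; resistances in Ω):
  Node 1: (V_1 - 15)/10 + (V_1 - 0)/60 = 0
Collecting terms: 0.1167 × V_1 = 1.5  =>  V_1 = 12.86 V
The requested potential is V_1 = 12.86 V.

Final answer: V_1 = 12.86 V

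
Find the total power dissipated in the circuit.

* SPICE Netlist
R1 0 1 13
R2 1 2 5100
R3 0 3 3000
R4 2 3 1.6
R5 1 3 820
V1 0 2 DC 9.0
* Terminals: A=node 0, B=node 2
Nodal analysis, taking node 2 as the 0 V reference.
Source V1 fixes V_0 = 9 V.
KCL at each unknown node (sum of currents leaving = 0; resistances in Ω):
  Node 1: (V_1 - 9)/13 + (V_1 - 0)/5100 + (V_1 - V_3)/820 = 0
  Node 3: (V_3 - 9)/3000 + (V_3 - 0)/1.6 + (V_3 - V_1)/820 = 0
Collecting terms (coefficients in siemens):
  0.07834·V_1 - 0.00122·V_3 = 0.6923
  0.6266·V_3 - 0.00122·V_1 = 0.003
Determinant D = (0.07834)(0.6266) - (-0.00122)(-0.00122) = 0.04908
V_1 = [(0.6923)(0.6266) - (-0.00122)(0.003)]/D = 8.838 V
V_3 = [(0.07834)(0.003) - (0.6923)(-0.00122)]/D = 0.02199 V
Power in each resistor, P = (ΔV)²/R:
  P_R1 = (9 - 8.838)²/13 = 0.002026 W
  P_R2 = (8.838 - 0)²/5100 = 0.01531 W
  P_R3 = (9 - 0.02199)²/3000 = 0.02687 W
  P_R4 = (0 - 0.02199)²/1.6 = 0.0003022 W
  P_R5 = (8.838 - 0.02199)²/820 = 0.09478 W
P_total = P_R1 + P_R2 + P_R3 + P_R4 + P_R5 = 0.1393 W

Final answer: 0.1393 W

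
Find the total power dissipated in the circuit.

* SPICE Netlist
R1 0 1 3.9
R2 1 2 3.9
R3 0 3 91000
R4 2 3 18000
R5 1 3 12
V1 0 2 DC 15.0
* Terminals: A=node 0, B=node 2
Nodal analysis, taking node 2 as the 0 V reference.
Source V1 fixes V_0 = 15 V.
KCL at each unknown node (sum of currents leaving = 0; resistances in Ω):
  Node 1: (V_1 - 15)/3.9 + (V_1 - 0)/3.9 + (V_1 - V_3)/12 = 0
  Node 3: (V_3 - 15)/91000 + (V_3 - 0)/18000 + (V_3 - V_1)/12 = 0
Collecting terms (coefficients in siemens):
  0.5962·V_1 - 0.08333·V_3 = 3.846
  0.0834·V_3 - 0.08333·V_1 = 0.0001648
Determinant D = (0.5962)(0.0834) - (-0.08333)(-0.08333) = 0.04277
V_1 = [(3.846)(0.0834) - (-0.08333)(0.0001648)]/D = 7.499 V
V_3 = [(0.5962)(0.0001648) - (3.846)(-0.08333)]/D = 7.495 V
Power in each resistor, P = (ΔV)²/R:
  P_R1 = (15 - 7.499)²/3.9 = 14.43 W
  P_R2 = (7.499 - 0)²/3.9 = 14.42 W
  P_R3 = (15 - 7.495)²/91000 = 0.0006189 W
  P_R4 = (0 - 7.495)²/18000 = 0.003121 W
  P_R5 = (7.499 - 7.495)²/12 = 0.000001338 W
P_total = P_R1 + P_R2 + P_R3 + P_R4 + P_R5 = 28.85 W

Final answer: 28.85 W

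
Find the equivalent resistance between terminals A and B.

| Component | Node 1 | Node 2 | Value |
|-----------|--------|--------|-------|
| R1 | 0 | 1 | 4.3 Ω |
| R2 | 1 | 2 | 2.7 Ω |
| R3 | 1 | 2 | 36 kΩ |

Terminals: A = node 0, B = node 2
Reduce the network between node 0 (A) and node 2 (B) by series/parallel combination:
  Rp1 = R2 ‖ R3 (parallel, both between nodes 1 and 2) = 1/(1/2.7 + 1/36000) = 2.7 Ω
  Rs1 = R1 + Rp1 (series, joined only at node 1) = 4.3 + 2.7 = 7 Ω
R_eq = 7 Ω

Final answer: 7 Ω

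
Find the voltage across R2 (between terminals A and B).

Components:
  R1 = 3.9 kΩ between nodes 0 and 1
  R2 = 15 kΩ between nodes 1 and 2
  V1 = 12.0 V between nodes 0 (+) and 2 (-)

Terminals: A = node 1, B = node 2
R1 and R2 are in series across V1 (node 0 → node 1 → node 2), and the output A–B is taken across R2, so this is a voltage divider.
Series current: I = V1/(R1 + R2) = 12/(3900 + 15000) = 12/18900 = 0.0006349 A
V_R2 = I × R2 = V1 × R2/(R1 + R2) = 12 × 15000/18900 = 9.524 V

Final answer: 9.524 V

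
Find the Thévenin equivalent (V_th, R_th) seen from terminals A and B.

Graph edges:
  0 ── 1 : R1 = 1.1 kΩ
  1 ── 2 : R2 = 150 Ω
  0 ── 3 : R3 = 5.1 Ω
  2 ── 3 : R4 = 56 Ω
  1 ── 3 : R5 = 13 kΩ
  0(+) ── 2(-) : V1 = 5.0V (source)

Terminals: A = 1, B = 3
Step 1 — V_th is the open-circuit voltage V_A - V_B (nothing connected across the terminals).
Nodal analysis, taking node 2 as the 0 V reference.
Source V1 fixes V_0 = 5 V.
KCL at each unknown node (sum of currents leaving = 0; resistances in Ω):
  Node 1: (V_1 - 5)/1100 + (V_1 - 0)/150 + (V_1 - V_3)/13000 = 0
  Node 3: (V_3 - 5)/5.1 + (V_3 - 0)/56 + (V_3 - V_1)/13000 = 0
Collecting terms (coefficients in siemens):
  0.007653·V_1 - 0.00007692·V_3 = 0.004545
  0.214·V_3 - 0.00007692·V_1 = 0.9804
Determinant D = (0.007653)(0.214) - (-0.00007692)(-0.00007692) = 0.001638
V_1 = [(0.004545)(0.214) - (-0.00007692)(0.9804)]/D = 0.64 V
V_3 = [(0.007653)(0.9804) - (0.004545)(-0.00007692)]/D = 4.581 V
V_th = V_1 - V_3 = 0.64 - 4.581 = -3.941 V
Step 2 — R_th: zero the source — replace V1 by a short circuit (node 2 merges into node 0) — and find the resistance seen between A (node 1) and B (node 3).
Reduce the network between node 1 (A) and node 3 (B) by series/parallel combination:
  Rp1 = R1 ‖ R2 (parallel, both between nodes 0 and 1) = 1/(1/1100 + 1/150) = 132 Ω
  Rp2 = R3 ‖ R4 (parallel, both between nodes 0 and 3) = 1/(1/5.1 + 1/56) = 4.674 Ω
  Rs1 = Rp1 + Rp2 (series, joined only at node 0) = 132 + 4.674 = 136.7 Ω
  Rp3 = R5 ‖ Rs1 (parallel, both between nodes 1 and 3) = 1/(1/13000 + 1/136.7) = 135.3 Ω
R_th = 135.3 Ω

Final answer: V_th = -3.941 V, R_th = 135.3 Ω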